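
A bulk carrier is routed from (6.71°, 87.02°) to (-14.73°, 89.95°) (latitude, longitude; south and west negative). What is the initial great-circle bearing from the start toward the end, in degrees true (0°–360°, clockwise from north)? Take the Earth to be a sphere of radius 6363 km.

N = sin Δλ·cos φ₂ = +0.0494;  D = cos φ₁ sin φ₂ − sin φ₁ cos φ₂ cos Δλ = -0.3654
initial course = atan2(N, D) = 172.29°

172.3°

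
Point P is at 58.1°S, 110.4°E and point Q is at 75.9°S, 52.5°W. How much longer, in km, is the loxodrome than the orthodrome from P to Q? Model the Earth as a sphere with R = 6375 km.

1940 km

Great circle: cos σ = sin φ₁ sin φ₂ + cos φ₁ cos φ₂ cos Δλ,  σ = 0.7949 rad → d_gc = 5067.5 km
Rhumb line: Δψ = -0.8377, q = Δφ/Δψ = 0.3709, d_rh = R√(Δφ²+q²Δλ²) = 7007.7 km
Excess = 7007.7 − 5067.5 = 1940.2 ≈ 1940 km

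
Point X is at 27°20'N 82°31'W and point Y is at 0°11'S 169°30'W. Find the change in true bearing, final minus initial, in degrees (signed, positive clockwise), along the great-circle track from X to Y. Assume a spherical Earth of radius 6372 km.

-25.8°

Initial bearing θ₁ = atan2(sin Δλ cos φ₂, cos φ₁ sin φ₂ − sin φ₁ cos φ₂ cos Δλ) = 268.45°
Final bearing θ₂ = (initial bearing from the destination back to the start) + 180° = 242.63°
Δθ = θ₂ − θ₁ = -25.8°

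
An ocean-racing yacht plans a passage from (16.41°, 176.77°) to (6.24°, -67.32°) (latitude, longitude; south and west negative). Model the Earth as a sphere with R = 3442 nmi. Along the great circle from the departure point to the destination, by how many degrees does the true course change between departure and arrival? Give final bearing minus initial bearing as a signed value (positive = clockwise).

Initial bearing θ₁ = atan2(sin Δλ cos φ₂, cos φ₁ sin φ₂ − sin φ₁ cos φ₂ cos Δλ) = 75.76°
Final bearing θ₂ = (initial bearing from the destination back to the start) + 180° = 110.72°
Δθ = θ₂ − θ₁ = +35.0°

+35.0°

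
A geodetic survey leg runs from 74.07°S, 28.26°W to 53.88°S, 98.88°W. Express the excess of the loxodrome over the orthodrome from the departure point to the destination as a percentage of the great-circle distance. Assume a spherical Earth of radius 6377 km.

Great circle: σ = 0.5909 rad → d_gc = Rσ = 3768.0 km
Rhumb: Δφ = +0.3524, Δλ = -1.2326, Δψ = +0.8461, q = Δφ/Δψ = 0.4165 → d_rh = R√(Δφ²+q²Δλ²) = 3970.6 km
Excess = (3970.6 − 3768.0) / 3768.0 = 202.6 / 3768.0 = 5.38% ≈ 5.4%

5.4%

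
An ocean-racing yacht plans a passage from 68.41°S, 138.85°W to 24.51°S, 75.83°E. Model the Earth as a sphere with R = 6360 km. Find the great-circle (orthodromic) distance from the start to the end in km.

9287 km

cos σ = sin φ₁ sin φ₂ + cos φ₁ cos φ₂ cos Δλ
      = sin(-68.41°)sin(-24.51°) + cos(-68.41°)cos(-24.51°)cos(-145.32°) = 0.1104
σ = 83.660° → d = Rσ = 6360·1.46015 = 9287 km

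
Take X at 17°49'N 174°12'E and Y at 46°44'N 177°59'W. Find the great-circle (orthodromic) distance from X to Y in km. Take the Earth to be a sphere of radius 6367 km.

3292 km

Haversine: a = sin²(Δφ/2)+cos φ₁ cos φ₂ sin²(Δλ/2) = 0.06537;  σ = 2·atan2(√a,√(1−a))
σ = 29.627° → d = Rσ = 6367·0.51709 = 3292 km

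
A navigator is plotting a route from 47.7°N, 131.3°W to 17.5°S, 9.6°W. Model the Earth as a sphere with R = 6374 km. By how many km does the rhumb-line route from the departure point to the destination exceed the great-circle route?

Great circle: cos σ = sin φ₁ sin φ₂ + cos φ₁ cos φ₂ cos Δλ,  σ = 2.1648 rad → d_gc = 13798.5 km
Rhumb line: Δψ = -1.2600, q = Δφ/Δψ = 0.9032, d_rh = R√(Δφ²+q²Δλ²) = 14217.2 km
Excess = 14217.2 − 13798.5 = 418.7 ≈ 419 km

419 km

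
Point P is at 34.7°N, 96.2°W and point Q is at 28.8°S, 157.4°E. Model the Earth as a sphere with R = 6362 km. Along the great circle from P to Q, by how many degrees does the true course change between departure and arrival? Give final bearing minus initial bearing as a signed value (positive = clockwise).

-9.3°

Initial bearing θ₁ = atan2(sin Δλ cos φ₂, cos φ₁ sin φ₂ − sin φ₁ cos φ₂ cos Δλ) = 253.11°
Final bearing θ₂ = (initial bearing from the destination back to the start) + 180° = 243.86°
Δθ = θ₂ − θ₁ = -9.3°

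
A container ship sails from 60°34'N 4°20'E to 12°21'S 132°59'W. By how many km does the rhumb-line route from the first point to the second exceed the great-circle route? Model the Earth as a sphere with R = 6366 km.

Great circle: cos σ = sin φ₁ sin φ₂ + cos φ₁ cos φ₂ cos Δλ,  σ = 2.1402 rad → d_gc = 13624.7 km
Rhumb line: Δψ = -1.5541, q = Δφ/Δψ = 0.8189, d_rh = R√(Δφ²+q²Δλ²) = 14890.3 km
Excess = 14890.3 − 13624.7 = 1265.6 ≈ 1266 km

1266 km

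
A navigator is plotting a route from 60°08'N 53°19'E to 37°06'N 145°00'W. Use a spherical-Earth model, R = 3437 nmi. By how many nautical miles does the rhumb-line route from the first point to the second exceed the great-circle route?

1510 nmi

Great circle: cos σ = sin φ₁ sin φ₂ + cos φ₁ cos φ₂ cos Δλ,  σ = 1.4242 rad → d_gc = 4895.1 nmi
Rhumb line: Δψ = -0.6234, q = Δφ/Δψ = 0.6448, d_rh = R√(Δφ²+q²Δλ²) = 6404.8 nmi
Excess = 6404.8 − 4895.1 = 1509.7 ≈ 1510 nmi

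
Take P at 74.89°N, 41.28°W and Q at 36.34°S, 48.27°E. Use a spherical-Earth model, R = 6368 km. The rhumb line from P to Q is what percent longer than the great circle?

Great circle: σ = 2.1778 rad → d_gc = Rσ = 13868.5 km
Rhumb: Δφ = -1.9413, Δλ = +1.5629, Δψ = -2.7018, q = Δφ/Δψ = 0.7185 → d_rh = R√(Δφ²+q²Δλ²) = 14281.8 km
Excess = (14281.8 − 13868.5) / 13868.5 = 413.3 / 13868.5 = 2.98% ≈ 3.0%

3.0%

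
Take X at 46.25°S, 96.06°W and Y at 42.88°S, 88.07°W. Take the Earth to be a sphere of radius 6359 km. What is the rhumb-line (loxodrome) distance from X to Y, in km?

734 km

Δψ = ln[tan(π/4+φ₂/2)/tan(π/4+φ₁/2)] = +0.0826;  Δφ = +0.0588 rad,  Δλ = +0.1395 rad
q = Δφ/Δψ = 0.7122
d = R·√(Δφ² + q²Δλ²) = 6359·0.11542 = 734 km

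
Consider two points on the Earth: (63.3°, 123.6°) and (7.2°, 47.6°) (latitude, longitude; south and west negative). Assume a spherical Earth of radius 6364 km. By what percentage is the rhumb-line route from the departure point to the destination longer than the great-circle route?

Great circle: σ = 1.3492 rad → d_gc = Rσ = 8586.1 km
Rhumb: Δφ = -0.9791, Δλ = -1.3265, Δψ = -1.3124, q = Δφ/Δψ = 0.7461 → d_rh = R√(Δφ²+q²Δλ²) = 8859.6 km
Excess = (8859.6 − 8586.1) / 8586.1 = 273.5 / 8586.1 = 3.19% ≈ 3.2%

3.2%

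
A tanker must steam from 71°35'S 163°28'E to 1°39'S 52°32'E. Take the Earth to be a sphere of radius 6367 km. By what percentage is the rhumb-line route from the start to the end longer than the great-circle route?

8.5%

Great circle: σ = 1.6564 rad → d_gc = Rσ = 10546.4 km
Rhumb: Δφ = +1.2206, Δλ = -1.9362, Δψ = +1.7907, q = Δφ/Δψ = 0.6816 → d_rh = R√(Δφ²+q²Δλ²) = 11445.6 km
Excess = (11445.6 − 10546.4) / 10546.4 = 899.2 / 10546.4 = 8.53% ≈ 8.5%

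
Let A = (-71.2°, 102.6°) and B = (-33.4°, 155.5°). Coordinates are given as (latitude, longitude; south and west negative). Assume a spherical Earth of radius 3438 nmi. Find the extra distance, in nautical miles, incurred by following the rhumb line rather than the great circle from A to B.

67 nmi

Great circle: cos σ = sin φ₁ sin φ₂ + cos φ₁ cos φ₂ cos Δλ,  σ = 0.8184 rad → d_gc = 2813.6 nmi
Rhumb line: Δψ = +1.1794, q = Δφ/Δψ = 0.5594, d_rh = R√(Δφ²+q²Δλ²) = 2880.5 nmi
Excess = 2880.5 − 2813.6 = 66.9 ≈ 67 nmi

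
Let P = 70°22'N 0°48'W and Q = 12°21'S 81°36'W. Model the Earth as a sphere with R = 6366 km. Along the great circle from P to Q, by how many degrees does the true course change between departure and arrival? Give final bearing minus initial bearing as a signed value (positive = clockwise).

Initial bearing θ₁ = atan2(sin Δλ cos φ₂, cos φ₁ sin φ₂ − sin φ₁ cos φ₂ cos Δλ) = 257.21°
Final bearing θ₂ = (initial bearing from the destination back to the start) + 180° = 199.60°
Δθ = θ₂ − θ₁ = -57.6°

-57.6°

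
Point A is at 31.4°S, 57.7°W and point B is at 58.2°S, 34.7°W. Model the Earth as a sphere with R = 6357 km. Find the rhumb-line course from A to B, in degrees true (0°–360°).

149.4°

Δψ = ln[tan(π/4+φ₂/2)/tan(π/4+φ₁/2)] = -0.6780
Δλ = +0.4014 rad (taken the short way round)
course = atan2(Δλ, Δψ) = 149.37°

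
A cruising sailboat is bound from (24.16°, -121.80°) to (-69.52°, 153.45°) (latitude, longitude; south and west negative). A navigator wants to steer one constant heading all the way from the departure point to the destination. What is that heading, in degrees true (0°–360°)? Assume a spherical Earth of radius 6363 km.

Δψ = ln[tan(π/4+φ₂/2)/tan(π/4+φ₁/2)] = -2.1460
Δλ = -1.4792 rad (taken the short way round)
course = atan2(Δλ, Δψ) = 214.58°

214.6°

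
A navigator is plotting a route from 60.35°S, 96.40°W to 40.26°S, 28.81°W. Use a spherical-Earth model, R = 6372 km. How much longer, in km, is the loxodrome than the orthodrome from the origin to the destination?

Great circle: cos σ = sin φ₁ sin φ₂ + cos φ₁ cos φ₂ cos Δλ,  σ = 0.7876 rad → d_gc = 5018.48 km
Rhumb line: Δψ = +0.5604, q = Δφ/Δψ = 0.6257, d_rh = R√(Δφ²+q²Δλ²) = 5206.96 km
Excess = 5206.96 − 5018.48 = 188.48 ≈ 188 km

188 km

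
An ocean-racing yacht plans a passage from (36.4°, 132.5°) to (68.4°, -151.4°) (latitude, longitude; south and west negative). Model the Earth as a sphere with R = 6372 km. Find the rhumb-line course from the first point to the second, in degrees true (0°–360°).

Δψ = ln[tan(π/4+φ₂/2)/tan(π/4+φ₁/2)] = +0.9738
Δλ = +1.3282 rad (taken the short way round)
course = atan2(Δλ, Δψ) = 53.75°

53.8°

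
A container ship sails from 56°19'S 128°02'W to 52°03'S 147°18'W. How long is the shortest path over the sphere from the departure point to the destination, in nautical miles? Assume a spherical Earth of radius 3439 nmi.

721 nmi

cos σ = sin φ₁ sin φ₂ + cos φ₁ cos φ₂ cos Δλ
      = sin(-56.32°)sin(-52.05°) + cos(-56.32°)cos(-52.05°)cos(-19.27°) = 0.9781
σ = 12.006° → d = Rσ = 3439·0.20954 = 721 nmi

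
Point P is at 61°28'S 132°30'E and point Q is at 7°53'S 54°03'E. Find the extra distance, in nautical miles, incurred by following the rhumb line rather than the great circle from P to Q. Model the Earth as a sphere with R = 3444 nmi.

Great circle: cos σ = sin φ₁ sin φ₂ + cos φ₁ cos φ₂ cos Δλ,  σ = 1.3539 rad → d_gc = 4662.7 nmi
Rhumb line: Δψ = +1.2313, q = Δφ/Δψ = 0.7595, d_rh = R√(Δφ²+q²Δλ²) = 4816.8 nmi
Excess = 4816.8 − 4662.7 = 154.1 ≈ 154 nmi

154 nmi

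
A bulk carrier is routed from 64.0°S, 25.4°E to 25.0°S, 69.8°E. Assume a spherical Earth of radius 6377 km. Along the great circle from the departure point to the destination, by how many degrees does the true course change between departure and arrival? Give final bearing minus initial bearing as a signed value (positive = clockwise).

Initial bearing θ₁ = atan2(sin Δλ cos φ₂, cos φ₁ sin φ₂ − sin φ₁ cos φ₂ cos Δλ) = 57.97°
Final bearing θ₂ = (initial bearing from the destination back to the start) + 180° = 24.21°
Δθ = θ₂ − θ₁ = -33.8°

-33.8°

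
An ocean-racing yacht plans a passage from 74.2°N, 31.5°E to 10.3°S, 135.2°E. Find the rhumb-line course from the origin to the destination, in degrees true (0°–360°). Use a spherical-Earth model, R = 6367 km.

Δψ = ln[tan(π/4+φ₂/2)/tan(π/4+φ₁/2)] = -2.1557
Δλ = +1.8099 rad (taken the short way round)
course = atan2(Δλ, Δψ) = 139.98°

140.0°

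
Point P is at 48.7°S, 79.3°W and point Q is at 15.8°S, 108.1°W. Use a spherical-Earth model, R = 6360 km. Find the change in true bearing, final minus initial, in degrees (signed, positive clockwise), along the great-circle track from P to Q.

At departure: θ₁ = atan2(sin Δλ cos φ₂, cos φ₁ sin φ₂ − sin φ₁ cos φ₂ cos Δλ) = 314.39°
At arrival: θ₂ = atan2(sin Δλ cos φ₁, −cos φ₂ sin φ₁ + sin φ₂ cos φ₁ cos Δλ) = 330.65°
Δθ = θ₂ − θ₁ = +16.3°

+16.3°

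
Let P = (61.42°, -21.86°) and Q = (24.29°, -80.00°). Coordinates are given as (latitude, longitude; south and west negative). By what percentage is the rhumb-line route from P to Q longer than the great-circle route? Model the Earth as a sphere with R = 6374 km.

2.2%

Great circle: σ = 0.9380 rad → d_gc = Rσ = 5978.9 km
Rhumb: Δφ = -0.6480, Δλ = -1.0147, Δψ = -0.9304, q = Δφ/Δψ = 0.6965 → d_rh = R√(Δφ²+q²Δλ²) = 6112.1 km
Excess = (6112.1 − 5978.9) / 5978.9 = 133.2 / 5978.9 = 2.23% ≈ 2.2%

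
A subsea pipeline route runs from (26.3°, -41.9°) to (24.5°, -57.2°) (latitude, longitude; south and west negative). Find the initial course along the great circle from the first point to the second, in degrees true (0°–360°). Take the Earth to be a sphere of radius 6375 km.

N = sin Δλ·cos φ₂ = -0.2401;  D = cos φ₁ sin φ₂ − sin φ₁ cos φ₂ cos Δλ = -0.0171
initial course = atan2(N, D) = 265.92°

265.9°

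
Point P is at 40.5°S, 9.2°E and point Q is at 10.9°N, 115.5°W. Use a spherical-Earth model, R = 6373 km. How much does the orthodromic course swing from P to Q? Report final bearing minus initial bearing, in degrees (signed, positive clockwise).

At departure: θ₁ = atan2(sin Δλ cos φ₂, cos φ₁ sin φ₂ − sin φ₁ cos φ₂ cos Δλ) = 254.81°
At arrival: θ₂ = atan2(sin Δλ cos φ₁, −cos φ₂ sin φ₁ + sin φ₂ cos φ₁ cos Δλ) = 311.64°
Δθ = θ₂ − θ₁ = +56.8°

+56.8°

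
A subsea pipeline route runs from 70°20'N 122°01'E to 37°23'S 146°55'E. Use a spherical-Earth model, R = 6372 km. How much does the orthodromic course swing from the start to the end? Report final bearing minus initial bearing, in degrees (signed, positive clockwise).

+12.1°

Initial bearing θ₁ = atan2(sin Δλ cos φ₂, cos φ₁ sin φ₂ − sin φ₁ cos φ₂ cos Δλ) = 159.25°
Final bearing θ₂ = (initial bearing from the destination back to the start) + 180° = 171.37°
Δθ = θ₂ − θ₁ = +12.1°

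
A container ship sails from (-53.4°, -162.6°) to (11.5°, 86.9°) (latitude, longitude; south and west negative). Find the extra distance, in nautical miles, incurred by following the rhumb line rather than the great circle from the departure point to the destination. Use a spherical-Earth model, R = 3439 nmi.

252 nmi

Great circle: cos σ = sin φ₁ sin φ₂ + cos φ₁ cos φ₂ cos Δλ,  σ = 1.9441 rad → d_gc = 6685.7 nmi
Rhumb line: Δψ = +1.3086, q = Δφ/Δψ = 0.8656, d_rh = R√(Δφ²+q²Δλ²) = 6938.0 nmi
Excess = 6938.0 − 6685.7 = 252.3 ≈ 252 nmi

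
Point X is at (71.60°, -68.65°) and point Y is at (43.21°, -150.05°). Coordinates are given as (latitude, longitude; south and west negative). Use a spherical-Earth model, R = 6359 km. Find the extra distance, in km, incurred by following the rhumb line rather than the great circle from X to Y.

Great circle: cos σ = sin φ₁ sin φ₂ + cos φ₁ cos φ₂ cos Δλ,  σ = 0.8175 rad → d_gc = 5198.3 km
Rhumb line: Δψ = -0.9825, q = Δφ/Δψ = 0.5043, d_rh = R√(Δφ²+q²Δλ²) = 5539.5 km
Excess = 5539.5 − 5198.3 = 341.2 ≈ 341 km

341 km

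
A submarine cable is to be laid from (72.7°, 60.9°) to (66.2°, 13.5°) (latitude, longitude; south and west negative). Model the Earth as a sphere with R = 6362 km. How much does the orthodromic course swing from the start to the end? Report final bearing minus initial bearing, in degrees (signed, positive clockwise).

-44.8°

At departure: θ₁ = atan2(sin Δλ cos φ₂, cos φ₁ sin φ₂ − sin φ₁ cos φ₂ cos Δλ) = 272.18°
At arrival: θ₂ = atan2(sin Δλ cos φ₁, −cos φ₂ sin φ₁ + sin φ₂ cos φ₁ cos Δλ) = 227.42°
Δθ = θ₂ − θ₁ = -44.8°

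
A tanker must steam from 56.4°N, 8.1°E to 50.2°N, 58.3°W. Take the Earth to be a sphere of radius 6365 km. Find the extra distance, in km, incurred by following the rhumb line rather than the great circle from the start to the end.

Great circle: cos σ = sin φ₁ sin φ₂ + cos φ₁ cos φ₂ cos Δλ,  σ = 0.6734 rad → d_gc = 4285.9 km
Rhumb line: Δψ = -0.1815, q = Δφ/Δψ = 0.5963, d_rh = R√(Δφ²+q²Δλ²) = 4452.0 km
Excess = 4452.0 − 4285.9 = 166.1 ≈ 166 km

166 km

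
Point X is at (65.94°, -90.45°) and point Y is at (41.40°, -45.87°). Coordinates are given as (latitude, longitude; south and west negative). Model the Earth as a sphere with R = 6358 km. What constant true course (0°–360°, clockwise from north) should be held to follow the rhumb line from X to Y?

Δψ = ln[tan(π/4+φ₂/2)/tan(π/4+φ₁/2)] = -0.7508
Δλ = +0.7781 rad (taken the short way round)
course = atan2(Δλ, Δψ) = 133.98°

134.0°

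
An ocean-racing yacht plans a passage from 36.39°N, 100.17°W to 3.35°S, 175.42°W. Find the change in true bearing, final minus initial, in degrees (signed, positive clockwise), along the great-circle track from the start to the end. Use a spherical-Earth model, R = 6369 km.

Initial bearing θ₁ = atan2(sin Δλ cos φ₂, cos φ₁ sin φ₂ − sin φ₁ cos φ₂ cos Δλ) = 258.42°
Final bearing θ₂ = (initial bearing from the destination back to the start) + 180° = 232.18°
Δθ = θ₂ − θ₁ = -26.2°

-26.2°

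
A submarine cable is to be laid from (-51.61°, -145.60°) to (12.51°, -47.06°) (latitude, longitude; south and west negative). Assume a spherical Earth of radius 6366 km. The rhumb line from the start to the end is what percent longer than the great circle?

2.5%

Great circle: σ = 1.8336 rad → d_gc = Rσ = 11672.8 km
Rhumb: Δφ = +1.1191, Δλ = +1.7198, Δψ = +1.2752, q = Δφ/Δψ = 0.8776 → d_rh = R√(Δφ²+q²Δλ²) = 11961.1 km
Excess = (11961.1 − 11672.8) / 11672.8 = 288.3 / 11672.8 = 2.47% ≈ 2.5%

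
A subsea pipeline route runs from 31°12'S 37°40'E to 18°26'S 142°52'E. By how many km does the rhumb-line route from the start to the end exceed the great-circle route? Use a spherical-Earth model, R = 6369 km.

361 km

Great circle: cos σ = sin φ₁ sin φ₂ + cos φ₁ cos φ₂ cos Δλ,  σ = 1.6198 rad → d_gc = 10316.4 km
Rhumb line: Δψ = +0.2462, q = Δφ/Δψ = 0.9050, d_rh = R√(Δφ²+q²Δλ²) = 10677.5 km
Excess = 10677.5 − 10316.4 = 361.1 ≈ 361 km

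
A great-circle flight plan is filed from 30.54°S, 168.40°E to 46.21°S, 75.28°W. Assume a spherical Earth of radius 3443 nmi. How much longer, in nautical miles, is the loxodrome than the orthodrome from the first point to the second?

467 nmi

Great circle: cos σ = sin φ₁ sin φ₂ + cos φ₁ cos φ₂ cos Δλ,  σ = 1.4681 rad → d_gc = 5054.5 nmi
Rhumb line: Δψ = -0.3513, q = Δφ/Δψ = 0.7784, d_rh = R√(Δφ²+q²Δλ²) = 5521.9 nmi
Excess = 5521.9 − 5054.5 = 467.4 ≈ 467 nmi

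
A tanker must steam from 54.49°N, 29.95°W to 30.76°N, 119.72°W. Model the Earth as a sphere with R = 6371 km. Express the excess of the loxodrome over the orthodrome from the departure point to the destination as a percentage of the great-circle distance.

Great circle: σ = 1.1392 rad → d_gc = Rσ = 7257.8 km
Rhumb: Δφ = -0.4142, Δλ = -1.5668, Δψ = -0.5741, q = Δφ/Δψ = 0.7214 → d_rh = R√(Δφ²+q²Δλ²) = 7669.0 km
Excess = (7669.0 − 7257.8) / 7257.8 = 411.2 / 7257.8 = 5.67% ≈ 5.7%

5.7%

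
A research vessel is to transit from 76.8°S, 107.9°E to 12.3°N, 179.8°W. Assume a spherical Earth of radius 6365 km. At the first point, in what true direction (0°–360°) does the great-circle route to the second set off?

θ = atan2( sin Δλ·cos φ₂ ,  cos φ₁ sin φ₂ − sin φ₁ cos φ₂ cos Δλ )
  = atan2(+0.9308, +0.3379) = 70.05°

70.1°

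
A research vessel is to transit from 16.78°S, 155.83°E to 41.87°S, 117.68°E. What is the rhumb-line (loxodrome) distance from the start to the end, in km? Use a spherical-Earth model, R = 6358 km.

4585 km

Rhumb course C = atan2(Δλ, Δψ) with Δψ = ln[tan(π/4+φ₂/2)/tan(π/4+φ₁/2)] = -0.5090, Δλ = -0.6658 → C = 232.61°
d = R·|Δφ| / |cos C| = 6358·0.43790 / 0.60730 = 4585 km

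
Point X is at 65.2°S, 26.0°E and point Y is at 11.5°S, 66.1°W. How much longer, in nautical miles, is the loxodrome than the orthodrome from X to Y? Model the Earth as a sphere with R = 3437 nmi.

267 nmi

Great circle: cos σ = sin φ₁ sin φ₂ + cos φ₁ cos φ₂ cos Δλ,  σ = 1.4041 rad → d_gc = 4825.9 nmi
Rhumb line: Δψ = +1.3127, q = Δφ/Δψ = 0.7140, d_rh = R√(Δφ²+q²Δλ²) = 5092.9 nmi
Excess = 5092.9 − 4825.9 = 267.0 ≈ 267 nmi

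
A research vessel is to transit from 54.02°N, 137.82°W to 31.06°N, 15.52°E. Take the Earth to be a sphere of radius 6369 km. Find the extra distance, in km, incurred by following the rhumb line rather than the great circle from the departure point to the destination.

Great circle: cos σ = sin φ₁ sin φ₂ + cos φ₁ cos φ₂ cos Δλ,  σ = 1.6031 rad → d_gc = 10209.9 km
Rhumb line: Δψ = -0.5540, q = Δφ/Δψ = 0.7234, d_rh = R√(Δφ²+q²Δλ²) = 12591.1 km
Excess = 12591.1 − 10209.9 = 2381.2 ≈ 2381 km

2381 km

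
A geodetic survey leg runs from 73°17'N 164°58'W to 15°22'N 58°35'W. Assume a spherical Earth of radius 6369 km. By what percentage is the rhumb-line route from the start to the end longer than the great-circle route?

Great circle: σ = 1.3943 rad → d_gc = Rσ = 8880.4 km
Rhumb: Δφ = -1.0108, Δλ = +1.8567, Δψ = -1.6464, q = Δφ/Δψ = 0.6140 → d_rh = R√(Δφ²+q²Δλ²) = 9703.9 km
Excess = (9703.9 − 8880.4) / 8880.4 = 823.5 / 8880.4 = 9.27% ≈ 9.3%

9.3%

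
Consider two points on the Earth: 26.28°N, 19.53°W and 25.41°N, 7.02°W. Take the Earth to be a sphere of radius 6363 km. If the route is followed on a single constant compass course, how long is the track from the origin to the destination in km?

1254 km

Δψ = ln[tan(π/4+φ₂/2)/tan(π/4+φ₁/2)] = -0.0169;  Δφ = -0.0152 rad,  Δλ = +0.2183 rad
q = Δφ/Δψ = 0.9000
d = R·√(Δφ² + q²Δλ²) = 6363·0.19708 = 1254 km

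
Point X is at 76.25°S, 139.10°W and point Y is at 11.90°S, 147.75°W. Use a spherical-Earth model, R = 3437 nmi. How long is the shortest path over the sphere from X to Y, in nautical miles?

Haversine: a = sin²(Δφ/2)+cos φ₁ cos φ₂ sin²(Δλ/2) = 0.28489;  σ = 2·atan2(√a,√(1−a))
σ = 64.518° → d = Rσ = 3437·1.12605 = 3870 nmi

3870 nmi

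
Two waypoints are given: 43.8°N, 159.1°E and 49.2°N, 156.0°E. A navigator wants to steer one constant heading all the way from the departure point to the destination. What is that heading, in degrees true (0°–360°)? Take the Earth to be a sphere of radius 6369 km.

338.5°

Meridional parts: M(φ₁)=+0.8521, M(φ₂)=+0.9891 → ΔM = +0.1371;  Δλ = -0.0541 rad
tan C = Δλ / ΔM = -0.3947 → C = 338.46°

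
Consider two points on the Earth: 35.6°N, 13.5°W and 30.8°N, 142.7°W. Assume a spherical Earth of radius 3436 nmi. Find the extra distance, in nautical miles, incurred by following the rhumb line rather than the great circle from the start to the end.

Great circle: cos σ = sin φ₁ sin φ₂ + cos φ₁ cos φ₂ cos Δλ,  σ = 1.7146 rad → d_gc = 5891.5 nmi
Rhumb line: Δψ = -0.1002, q = Δφ/Δψ = 0.8363, d_rh = R√(Δφ²+q²Δλ²) = 6486.2 nmi
Excess = 6486.2 − 5891.5 = 594.7 ≈ 595 nmi

595 nmi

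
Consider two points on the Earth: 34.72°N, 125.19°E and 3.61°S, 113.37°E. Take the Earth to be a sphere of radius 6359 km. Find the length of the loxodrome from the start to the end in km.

4430 km

Rhumb course C = atan2(Δλ, Δψ) with Δψ = ln[tan(π/4+φ₂/2)/tan(π/4+φ₁/2)] = -0.7099, Δλ = -0.2063 → C = 196.20°
d = R·|Δφ| / |cos C| = 6359·0.66898 / 0.96028 = 4430 km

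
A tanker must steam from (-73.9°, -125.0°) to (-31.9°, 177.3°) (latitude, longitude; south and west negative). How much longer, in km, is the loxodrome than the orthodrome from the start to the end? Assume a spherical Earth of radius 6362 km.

Great circle: cos σ = sin φ₁ sin φ₂ + cos φ₁ cos φ₂ cos Δλ,  σ = 0.8847 rad → d_gc = 5628.505 km
Rhumb line: Δψ = +1.3680, q = Δφ/Δψ = 0.5359, d_rh = R√(Δφ²+q²Δλ²) = 5791.014 km
Excess = 5791.014 − 5628.505 = 162.509 ≈ 163 km

163 km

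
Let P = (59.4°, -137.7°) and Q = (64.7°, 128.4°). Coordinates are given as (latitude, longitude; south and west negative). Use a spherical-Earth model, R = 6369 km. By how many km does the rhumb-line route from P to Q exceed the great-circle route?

441 km

Great circle: cos σ = sin φ₁ sin φ₂ + cos φ₁ cos φ₂ cos Δλ,  σ = 0.7023 rad → d_gc = 4472.7 km
Rhumb line: Δψ = +0.1979, q = Δφ/Δψ = 0.4673, d_rh = R√(Δφ²+q²Δλ²) = 4913.5 km
Excess = 4913.5 − 4472.7 = 440.8 ≈ 441 km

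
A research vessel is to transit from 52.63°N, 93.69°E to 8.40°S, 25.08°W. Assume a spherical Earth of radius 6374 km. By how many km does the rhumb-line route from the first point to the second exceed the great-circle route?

Great circle: cos σ = sin φ₁ sin φ₂ + cos φ₁ cos φ₂ cos Δλ,  σ = 1.9879 rad → d_gc = 12670.7 km
Rhumb line: Δψ = -1.2313, q = Δφ/Δψ = 0.8651, d_rh = R√(Δφ²+q²Δλ²) = 13294.7 km
Excess = 13294.7 − 12670.7 = 624.0 ≈ 624 km

624 km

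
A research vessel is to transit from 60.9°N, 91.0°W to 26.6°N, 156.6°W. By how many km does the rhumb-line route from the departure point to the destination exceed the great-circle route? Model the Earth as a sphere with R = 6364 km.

Great circle: cos σ = sin φ₁ sin φ₂ + cos φ₁ cos φ₂ cos Δλ,  σ = 0.9632 rad → d_gc = 6129.9 km
Rhumb line: Δψ = -0.8669, q = Δφ/Δψ = 0.6905, d_rh = R√(Δφ²+q²Δλ²) = 6311.2 km
Excess = 6311.2 − 6129.9 = 181.3 ≈ 181 km

181 km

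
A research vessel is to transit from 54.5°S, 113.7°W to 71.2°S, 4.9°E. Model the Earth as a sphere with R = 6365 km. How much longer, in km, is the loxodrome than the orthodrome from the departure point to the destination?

883 km

Great circle: cos σ = sin φ₁ sin φ₂ + cos φ₁ cos φ₂ cos Δλ,  σ = 0.8215 rad → d_gc = 5229.1 km
Rhumb line: Δψ = -0.6594, q = Δφ/Δψ = 0.4420, d_rh = R√(Δφ²+q²Δλ²) = 6112.4 km
Excess = 6112.4 − 5229.1 = 883.3 ≈ 883 km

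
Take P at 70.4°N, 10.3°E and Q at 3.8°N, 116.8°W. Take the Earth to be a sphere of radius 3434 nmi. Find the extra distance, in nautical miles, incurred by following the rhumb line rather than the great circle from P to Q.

Great circle: cos σ = sin φ₁ sin φ₂ + cos φ₁ cos φ₂ cos Δλ,  σ = 1.7107 rad → d_gc = 5874.6 nmi
Rhumb line: Δψ = -1.6897, q = Δφ/Δψ = 0.6879, d_rh = R√(Δφ²+q²Δλ²) = 6587.6 nmi
Excess = 6587.6 − 5874.6 = 713.0 ≈ 713 nmi

713 nmi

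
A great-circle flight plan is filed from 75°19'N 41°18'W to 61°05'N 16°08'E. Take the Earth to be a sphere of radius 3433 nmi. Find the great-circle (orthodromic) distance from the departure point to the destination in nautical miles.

1445 nmi

Haversine: a = sin²(Δφ/2)+cos φ₁ cos φ₂ sin²(Δλ/2) = 0.04364;  σ = 2·atan2(√a,√(1−a))
σ = 24.117° → d = Rσ = 3433·0.42092 = 1445 nmi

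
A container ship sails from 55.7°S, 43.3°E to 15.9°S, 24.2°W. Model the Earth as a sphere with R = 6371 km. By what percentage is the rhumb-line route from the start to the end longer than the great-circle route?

2.4%

Great circle: σ = 1.1222 rad → d_gc = Rσ = 7149.4 km
Rhumb: Δφ = +0.6946, Δλ = -1.1781, Δψ = +0.8946, q = Δφ/Δψ = 0.7765 → d_rh = R√(Δφ²+q²Δλ²) = 7318.0 km
Excess = (7318.0 − 7149.4) / 7149.4 = 168.6 / 7149.4 = 2.36% ≈ 2.4%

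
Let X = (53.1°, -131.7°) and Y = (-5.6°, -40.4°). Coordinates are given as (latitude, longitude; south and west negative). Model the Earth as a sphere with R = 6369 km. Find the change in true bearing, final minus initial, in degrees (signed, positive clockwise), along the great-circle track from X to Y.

At departure: θ₁ = atan2(sin Δλ cos φ₂, cos φ₁ sin φ₂ − sin φ₁ cos φ₂ cos Δλ) = 92.33°
At arrival: θ₂ = atan2(sin Δλ cos φ₁, −cos φ₂ sin φ₁ + sin φ₂ cos φ₁ cos Δλ) = 142.93°
Δθ = θ₂ − θ₁ = +50.6°

+50.6°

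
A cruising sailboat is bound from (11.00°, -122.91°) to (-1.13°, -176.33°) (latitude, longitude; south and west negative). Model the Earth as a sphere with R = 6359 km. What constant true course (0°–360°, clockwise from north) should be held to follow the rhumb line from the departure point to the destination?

Meridional parts: M(φ₁)=+0.1932, M(φ₂)=-0.0197 → ΔM = -0.2129;  Δλ = -0.9324 rad
tan C = Δλ / ΔM = +4.3793 → C = 257.14°

257.1°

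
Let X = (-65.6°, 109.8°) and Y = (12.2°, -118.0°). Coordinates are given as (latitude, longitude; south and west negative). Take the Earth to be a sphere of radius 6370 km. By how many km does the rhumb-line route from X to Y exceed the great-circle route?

1257 km

Great circle: cos σ = sin φ₁ sin φ₂ + cos φ₁ cos φ₂ cos Δλ,  σ = 2.0529 rad → d_gc = 13077.2 km
Rhumb line: Δψ = +1.7461, q = Δφ/Δψ = 0.7777, d_rh = R√(Δφ²+q²Δλ²) = 14333.8 km
Excess = 14333.8 − 13077.2 = 1256.6 ≈ 1257 km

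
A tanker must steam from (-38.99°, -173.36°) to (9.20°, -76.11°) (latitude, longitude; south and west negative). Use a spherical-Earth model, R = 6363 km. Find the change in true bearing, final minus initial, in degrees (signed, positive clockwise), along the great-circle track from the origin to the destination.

-35.5°

Initial bearing θ₁ = atan2(sin Δλ cos φ₂, cos φ₁ sin φ₂ − sin φ₁ cos φ₂ cos Δλ) = 87.32°
Final bearing θ₂ = (initial bearing from the destination back to the start) + 180° = 51.86°
Δθ = θ₂ − θ₁ = -35.5°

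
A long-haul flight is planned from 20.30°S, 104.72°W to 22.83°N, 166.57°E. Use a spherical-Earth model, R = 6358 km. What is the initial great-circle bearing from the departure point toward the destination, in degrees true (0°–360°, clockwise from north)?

θ = atan2( sin Δλ·cos φ₂ ,  cos φ₁ sin φ₂ − sin φ₁ cos φ₂ cos Δλ )
  = atan2(-0.9214, +0.3711) = 291.94°

291.9°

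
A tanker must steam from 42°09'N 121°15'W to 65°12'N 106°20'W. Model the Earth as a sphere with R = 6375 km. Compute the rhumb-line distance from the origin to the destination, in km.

2735 km

Δψ = ln[tan(π/4+φ₂/2)/tan(π/4+φ₁/2)] = +0.7021;  Δφ = +0.4023 rad,  Δλ = +0.2603 rad
q = Δφ/Δψ = 0.5730
d = R·√(Δφ² + q²Δλ²) = 6375·0.42907 = 2735 km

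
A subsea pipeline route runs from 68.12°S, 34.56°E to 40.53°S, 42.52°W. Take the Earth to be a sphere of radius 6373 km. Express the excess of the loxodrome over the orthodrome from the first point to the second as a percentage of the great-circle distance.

Great circle: σ = 0.8415 rad → d_gc = Rσ = 5362.7 km
Rhumb: Δφ = +0.4815, Δλ = -1.3453, Δψ = +0.8685, q = Δφ/Δψ = 0.5544 → d_rh = R√(Δφ²+q²Δλ²) = 5658.1 km
Excess = (5658.1 − 5362.7) / 5362.7 = 295.4 / 5362.7 = 5.51% ≈ 5.5%

5.5%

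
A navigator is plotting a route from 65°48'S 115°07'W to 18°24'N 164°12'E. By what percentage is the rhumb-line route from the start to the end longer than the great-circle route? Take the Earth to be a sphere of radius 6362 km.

2.4%

Great circle: σ = 1.7977 rad → d_gc = Rσ = 11436.8 km
Rhumb: Δφ = +1.4696, Δλ = -1.4082, Δψ = +1.8668, q = Δφ/Δψ = 0.7872 → d_rh = R√(Δφ²+q²Δλ²) = 11711.1 km
Excess = (11711.1 − 11436.8) / 11436.8 = 274.3 / 11436.8 = 2.40% ≈ 2.4%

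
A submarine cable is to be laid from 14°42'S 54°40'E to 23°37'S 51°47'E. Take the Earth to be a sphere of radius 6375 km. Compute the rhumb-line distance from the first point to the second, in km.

1037 km

Δψ = ln[tan(π/4+φ₂/2)/tan(π/4+φ₁/2)] = -0.1650;  Δφ = -0.1556 rad,  Δλ = -0.0503 rad
q = Δφ/Δψ = 0.9434
d = R·√(Δφ² + q²Δλ²) = 6375·0.16271 = 1037 km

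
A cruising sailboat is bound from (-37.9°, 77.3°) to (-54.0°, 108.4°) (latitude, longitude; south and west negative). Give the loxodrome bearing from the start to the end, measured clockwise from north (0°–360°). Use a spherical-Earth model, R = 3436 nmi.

127.0°

Δψ = ln[tan(π/4+φ₂/2)/tan(π/4+φ₁/2)] = -0.4084
Δλ = +0.5428 rad (taken the short way round)
course = atan2(Δλ, Δψ) = 126.96°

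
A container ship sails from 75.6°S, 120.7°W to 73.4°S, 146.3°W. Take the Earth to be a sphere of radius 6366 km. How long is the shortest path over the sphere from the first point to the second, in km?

Haversine: a = sin²(Δφ/2)+cos φ₁ cos φ₂ sin²(Δλ/2) = 0.00386;  σ = 2·atan2(√a,√(1−a))
σ = 7.120° → d = Rσ = 6366·0.12427 = 791 km

791 km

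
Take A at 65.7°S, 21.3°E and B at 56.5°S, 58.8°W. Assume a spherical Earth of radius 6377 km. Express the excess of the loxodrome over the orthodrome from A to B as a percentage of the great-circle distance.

Great circle: σ = 0.6451 rad → d_gc = Rσ = 4113.6 km
Rhumb: Δφ = +0.1606, Δλ = -1.3980, Δψ = +0.3350, q = Δφ/Δψ = 0.4793 → d_rh = R√(Δφ²+q²Δλ²) = 4394.2 km
Excess = (4394.2 − 4113.6) / 4113.6 = 280.6 / 4113.6 = 6.82% ≈ 6.8%

6.8%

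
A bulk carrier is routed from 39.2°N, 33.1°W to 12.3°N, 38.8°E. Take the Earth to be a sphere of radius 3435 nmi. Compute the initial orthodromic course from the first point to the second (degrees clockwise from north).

N = sin Δλ·cos φ₂ = +0.9287;  D = cos φ₁ sin φ₂ − sin φ₁ cos φ₂ cos Δλ = -0.0268
initial course = atan2(N, D) = 91.65°

91.7°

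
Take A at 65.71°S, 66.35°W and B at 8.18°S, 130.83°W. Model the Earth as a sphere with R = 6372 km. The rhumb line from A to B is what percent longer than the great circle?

Great circle: σ = 1.2607 rad → d_gc = Rσ = 8033.5 km
Rhumb: Δφ = +1.0041, Δλ = -1.1254, Δψ = +1.3929, q = Δφ/Δψ = 0.7209 → d_rh = R√(Δφ²+q²Δλ²) = 8225.3 km
Excess = (8225.3 − 8033.5) / 8033.5 = 191.8 / 8033.5 = 2.39% ≈ 2.4%

2.4%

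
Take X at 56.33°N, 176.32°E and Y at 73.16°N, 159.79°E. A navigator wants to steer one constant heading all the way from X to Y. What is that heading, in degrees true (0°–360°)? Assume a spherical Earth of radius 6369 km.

338.0°

Δψ = ln[tan(π/4+φ₂/2)/tan(π/4+φ₁/2)] = +0.7150
Δλ = -0.2885 rad (taken the short way round)
course = atan2(Δλ, Δψ) = 338.03°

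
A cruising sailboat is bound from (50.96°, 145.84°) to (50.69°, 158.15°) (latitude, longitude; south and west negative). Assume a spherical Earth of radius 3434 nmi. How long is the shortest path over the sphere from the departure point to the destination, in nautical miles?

cos σ = sin φ₁ sin φ₂ + cos φ₁ cos φ₂ cos Δλ
      = sin(50.96°)sin(50.69°) + cos(50.96°)cos(50.69°)cos(12.31°) = 0.9908
σ = 7.772° → d = Rσ = 3434·0.13564 = 466 nmi

466 nmi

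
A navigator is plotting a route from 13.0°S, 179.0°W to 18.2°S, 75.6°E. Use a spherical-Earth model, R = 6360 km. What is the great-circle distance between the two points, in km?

Haversine: a = sin²(Δφ/2)+cos φ₁ cos φ₂ sin²(Δλ/2) = 0.58777;  σ = 2·atan2(√a,√(1−a))
σ = 100.110° → d = Rσ = 6360·1.74726 = 11113 km

11113 km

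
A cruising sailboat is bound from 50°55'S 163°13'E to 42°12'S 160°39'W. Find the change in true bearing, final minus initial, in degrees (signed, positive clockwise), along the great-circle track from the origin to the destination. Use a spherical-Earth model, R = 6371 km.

-26.7°

At departure: θ₁ = atan2(sin Δλ cos φ₂, cos φ₁ sin φ₂ − sin φ₁ cos φ₂ cos Δλ) = 84.65°
At arrival: θ₂ = atan2(sin Δλ cos φ₁, −cos φ₂ sin φ₁ + sin φ₂ cos φ₁ cos Δλ) = 57.92°
Δθ = θ₂ − θ₁ = -26.7°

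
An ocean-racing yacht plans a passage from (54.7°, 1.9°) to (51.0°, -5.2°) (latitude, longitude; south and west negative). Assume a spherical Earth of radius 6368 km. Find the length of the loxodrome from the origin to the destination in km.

Rhumb course C = atan2(Δλ, Δψ) with Δψ = ln[tan(π/4+φ₂/2)/tan(π/4+φ₁/2)] = -0.1070, Δλ = -0.1239 → C = 229.19°
d = R·|Δφ| / |cos C| = 6368·0.06458 / 0.65361 = 629 km

629 km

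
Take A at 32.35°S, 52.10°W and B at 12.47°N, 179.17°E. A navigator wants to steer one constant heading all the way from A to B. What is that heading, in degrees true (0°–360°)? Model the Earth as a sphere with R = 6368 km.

Meridional parts: M(φ₁)=-0.5972, M(φ₂)=+0.2194 → ΔM = +0.8166;  Δλ = -2.2468 rad
tan C = Δλ / ΔM = -2.7513 → C = 289.97°

290.0°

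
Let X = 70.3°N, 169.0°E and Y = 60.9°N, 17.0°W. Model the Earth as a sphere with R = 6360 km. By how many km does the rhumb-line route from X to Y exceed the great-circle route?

Great circle: cos σ = sin φ₁ sin φ₂ + cos φ₁ cos φ₂ cos Δλ,  σ = 0.8505 rad → d_gc = 5409.35 km
Rhumb line: Δψ = -0.4020, q = Δφ/Δψ = 0.4081, d_rh = R√(Δφ²+q²Δλ²) = 7950.76 km
Excess = 7950.76 − 5409.35 = 2541.41 ≈ 2541 km

2541 km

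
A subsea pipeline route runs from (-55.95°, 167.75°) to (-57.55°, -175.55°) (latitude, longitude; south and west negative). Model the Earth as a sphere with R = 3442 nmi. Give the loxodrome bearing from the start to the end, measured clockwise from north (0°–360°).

99.9°

Meridional parts: M(φ₁)=-1.1835, M(φ₂)=-1.2344 → ΔM = -0.0509;  Δλ = +0.2915 rad
tan C = Δλ / ΔM = -5.7218 → C = 99.91°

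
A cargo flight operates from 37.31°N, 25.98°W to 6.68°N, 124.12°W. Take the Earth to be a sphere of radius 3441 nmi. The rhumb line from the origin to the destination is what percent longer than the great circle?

2.5%

Great circle: σ = 1.6122 rad → d_gc = Rσ = 5547.4 nmi
Rhumb: Δφ = -0.5346, Δλ = -1.7129, Δψ = -0.5859, q = Δφ/Δψ = 0.9124 → d_rh = R√(Δφ²+q²Δλ²) = 5683.6 nmi
Excess = (5683.6 − 5547.4) / 5547.4 = 136.2 / 5547.4 = 2.46% ≈ 2.5%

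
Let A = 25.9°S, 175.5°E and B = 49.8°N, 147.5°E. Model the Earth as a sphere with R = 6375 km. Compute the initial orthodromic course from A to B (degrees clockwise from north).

342.1°

N = sin Δλ·cos φ₂ = -0.3030;  D = cos φ₁ sin φ₂ − sin φ₁ cos φ₂ cos Δλ = +0.9360
initial course = atan2(N, D) = 342.06°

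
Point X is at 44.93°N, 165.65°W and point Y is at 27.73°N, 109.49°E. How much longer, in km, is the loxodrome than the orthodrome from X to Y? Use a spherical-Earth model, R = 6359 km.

289 km

Great circle: cos σ = sin φ₁ sin φ₂ + cos φ₁ cos φ₂ cos Δλ,  σ = 1.1758 rad → d_gc = 7477.2 km
Rhumb line: Δψ = -0.3756, q = Δφ/Δψ = 0.7993, d_rh = R√(Δφ²+q²Δλ²) = 7766.0 km
Excess = 7766.0 − 7477.2 = 288.8 ≈ 289 km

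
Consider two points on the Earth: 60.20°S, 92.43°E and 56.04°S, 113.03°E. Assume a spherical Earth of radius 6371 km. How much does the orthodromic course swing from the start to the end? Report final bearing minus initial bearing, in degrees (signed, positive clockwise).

-17.6°

Initial bearing θ₁ = atan2(sin Δλ cos φ₂, cos φ₁ sin φ₂ − sin φ₁ cos φ₂ cos Δλ) = 78.06°
Final bearing θ₂ = (initial bearing from the destination back to the start) + 180° = 60.51°
Δθ = θ₂ − θ₁ = -17.6°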